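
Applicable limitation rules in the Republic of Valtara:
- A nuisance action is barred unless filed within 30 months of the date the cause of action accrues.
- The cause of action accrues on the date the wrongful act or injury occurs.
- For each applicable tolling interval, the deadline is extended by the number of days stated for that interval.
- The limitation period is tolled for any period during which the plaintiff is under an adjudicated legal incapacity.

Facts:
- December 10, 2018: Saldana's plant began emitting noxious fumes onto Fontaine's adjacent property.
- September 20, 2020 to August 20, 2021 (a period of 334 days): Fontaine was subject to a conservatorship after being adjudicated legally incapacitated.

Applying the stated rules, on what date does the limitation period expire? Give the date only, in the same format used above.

The cause of action accrued on December 10, 2018, the date of the act.
Adding the 30 months base period to December 10, 2018 gives a deadline of June 10, 2021, before any tolling.
Because the plaintiff's legal incapacity ran from September 20, 2020 to August 20, 2021, the deadline is extended by 334 days to May 10, 2022.

May 10, 2022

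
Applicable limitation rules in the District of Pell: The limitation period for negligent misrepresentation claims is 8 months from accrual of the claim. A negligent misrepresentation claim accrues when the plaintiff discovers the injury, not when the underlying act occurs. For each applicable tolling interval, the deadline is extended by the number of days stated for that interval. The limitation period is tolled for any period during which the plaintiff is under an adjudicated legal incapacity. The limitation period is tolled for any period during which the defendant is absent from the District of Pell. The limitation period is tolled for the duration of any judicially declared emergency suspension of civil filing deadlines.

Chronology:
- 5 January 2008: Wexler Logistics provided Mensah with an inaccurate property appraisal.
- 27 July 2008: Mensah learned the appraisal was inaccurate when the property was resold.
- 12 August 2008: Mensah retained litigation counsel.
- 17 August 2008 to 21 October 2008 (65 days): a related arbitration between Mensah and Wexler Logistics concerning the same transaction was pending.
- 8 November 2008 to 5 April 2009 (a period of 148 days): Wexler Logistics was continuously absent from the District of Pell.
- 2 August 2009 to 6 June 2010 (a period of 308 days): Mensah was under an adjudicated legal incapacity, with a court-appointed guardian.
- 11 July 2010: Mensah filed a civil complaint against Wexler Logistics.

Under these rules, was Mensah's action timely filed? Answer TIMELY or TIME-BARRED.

Accrual is tied to discovery, so the period began on 27 July 2008 rather than on 5 January 2008 when the act occurred.
Adding the 8 months base period to 27 July 2008 gives a deadline of 27 March 2009, before any tolling.
The period was tolled for 148 days by the defendant's absence from the jurisdiction (8 November 2008 to 5 April 2009), pushing the deadline to 22 August 2009.
Because the plaintiff's legal incapacity ran from 2 August 2009 to 6 June 2010, the deadline is extended by 308 days to 26 June 2010.
Although a pending arbitration ran from 17 August 2008 to 21 October 2008, the stated rules do not make that a tolling event, so it is disregarded.
The other events in the timeline have no effect on the limitation period under the stated rules.
Mensah filed on 11 July 2010, after the 26 June 2010 deadline, so the action is time-barred.

TIME-BARRED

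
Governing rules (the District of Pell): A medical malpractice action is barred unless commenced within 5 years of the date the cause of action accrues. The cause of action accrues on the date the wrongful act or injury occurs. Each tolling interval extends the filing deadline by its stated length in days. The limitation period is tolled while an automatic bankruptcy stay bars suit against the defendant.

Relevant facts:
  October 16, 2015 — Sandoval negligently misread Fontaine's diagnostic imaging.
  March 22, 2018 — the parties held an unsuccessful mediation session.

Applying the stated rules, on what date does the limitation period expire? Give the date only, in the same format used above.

October 16, 2020

The limitation period began to run on October 16, 2015.
5 years from October 16, 2015 is October 16, 2020.
The other events in the timeline have no effect on the limitation period under the stated rules.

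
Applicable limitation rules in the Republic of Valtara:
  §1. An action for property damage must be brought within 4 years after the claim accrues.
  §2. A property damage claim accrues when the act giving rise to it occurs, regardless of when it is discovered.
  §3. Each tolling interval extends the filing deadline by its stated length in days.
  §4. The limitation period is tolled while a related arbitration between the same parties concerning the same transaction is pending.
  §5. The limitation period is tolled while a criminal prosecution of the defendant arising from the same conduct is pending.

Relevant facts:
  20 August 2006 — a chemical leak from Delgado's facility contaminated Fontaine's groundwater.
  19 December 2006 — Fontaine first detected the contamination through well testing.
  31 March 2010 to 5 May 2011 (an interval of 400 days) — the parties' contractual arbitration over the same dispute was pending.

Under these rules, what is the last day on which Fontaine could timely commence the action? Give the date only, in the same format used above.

Because the rule ties accrual to occurrence, the claim accrued on 20 August 2006, not on the 19 December 2006 discovery date.
Adding the 4 years base period to 20 August 2006 gives a deadline of 20 August 2010, before any tolling.
The pending related arbitration from 31 March 2010 to 5 May 2011 tolled the period for 400 days, extending the deadline to 24 September 2011.

24 September 2011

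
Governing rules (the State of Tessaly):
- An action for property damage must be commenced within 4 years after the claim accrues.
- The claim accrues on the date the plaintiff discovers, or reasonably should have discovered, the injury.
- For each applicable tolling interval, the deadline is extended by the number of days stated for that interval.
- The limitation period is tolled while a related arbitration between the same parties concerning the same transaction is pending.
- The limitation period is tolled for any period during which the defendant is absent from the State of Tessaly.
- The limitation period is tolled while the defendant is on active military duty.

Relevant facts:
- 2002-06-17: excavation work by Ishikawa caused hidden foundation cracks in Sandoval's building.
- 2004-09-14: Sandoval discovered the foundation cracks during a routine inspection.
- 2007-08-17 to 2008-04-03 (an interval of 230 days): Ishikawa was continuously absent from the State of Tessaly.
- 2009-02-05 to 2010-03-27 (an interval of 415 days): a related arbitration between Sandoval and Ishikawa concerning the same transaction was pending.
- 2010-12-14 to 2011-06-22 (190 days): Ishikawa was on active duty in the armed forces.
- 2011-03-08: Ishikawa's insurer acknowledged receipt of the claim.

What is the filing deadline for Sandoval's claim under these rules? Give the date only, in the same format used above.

2010-06-21

The claim did not accrue until Sandoval discovered the injury on 2004-09-14; the 2002-06-17 act date does not start the clock under the stated rule.
4 years from 2004-09-14 is 2008-09-14.
The period was tolled for 230 days by the defendant's absence from the jurisdiction (2007-08-17 to 2008-04-03), pushing the deadline to 2009-05-02.
Because the pending related arbitration ran from 2009-02-05 to 2010-03-27, the deadline is extended by 415 days to 2010-06-21.
The defendant's active military service starting 2010-12-14 came too late — the period had run on 2010-06-21 — and so does not extend the deadline.
None of the other events listed affects the running of the period under the stated rules.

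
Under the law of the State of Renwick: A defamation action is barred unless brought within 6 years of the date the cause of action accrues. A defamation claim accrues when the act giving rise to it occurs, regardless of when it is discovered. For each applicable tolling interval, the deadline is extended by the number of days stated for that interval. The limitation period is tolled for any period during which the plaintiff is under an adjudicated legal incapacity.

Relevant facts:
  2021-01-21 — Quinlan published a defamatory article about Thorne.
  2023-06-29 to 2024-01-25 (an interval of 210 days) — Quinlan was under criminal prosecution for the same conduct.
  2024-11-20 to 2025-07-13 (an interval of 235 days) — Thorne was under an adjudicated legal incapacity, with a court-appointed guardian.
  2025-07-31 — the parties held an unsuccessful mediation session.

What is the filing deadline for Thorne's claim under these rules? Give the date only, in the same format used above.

The claim accrued on 2021-01-21, when the wrongful act occurred.
The untolled deadline — 6 years after 2021-01-21 — is 2027-01-21.
The plaintiff's legal incapacity from 2024-11-20 to 2025-07-13 tolled the period for 235 days, extending the deadline to 2027-09-13.
No stated provision tolls the period for a criminal prosecution, so the interval from 2023-06-29 to 2024-01-25 has no effect on the deadline.
Nothing else in the chronology tolls or restarts the period.

2027-09-13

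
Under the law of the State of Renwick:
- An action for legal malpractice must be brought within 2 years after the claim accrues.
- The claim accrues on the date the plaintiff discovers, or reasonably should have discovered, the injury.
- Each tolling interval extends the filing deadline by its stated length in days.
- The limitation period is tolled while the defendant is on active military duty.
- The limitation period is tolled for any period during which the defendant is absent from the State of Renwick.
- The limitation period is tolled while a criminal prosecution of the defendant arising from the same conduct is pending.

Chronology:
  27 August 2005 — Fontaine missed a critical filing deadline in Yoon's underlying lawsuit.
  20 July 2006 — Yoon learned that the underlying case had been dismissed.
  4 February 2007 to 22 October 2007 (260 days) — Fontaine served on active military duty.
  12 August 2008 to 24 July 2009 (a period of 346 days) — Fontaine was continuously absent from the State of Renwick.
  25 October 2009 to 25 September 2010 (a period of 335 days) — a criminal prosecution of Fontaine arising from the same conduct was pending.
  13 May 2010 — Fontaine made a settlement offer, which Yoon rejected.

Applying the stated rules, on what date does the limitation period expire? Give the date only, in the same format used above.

16 February 2011

Under the discovery rule, the claim accrued on 20 July 2006, when Yoon discovered the injury — not on the 27 August 2005 date of the underlying act.
2 years from 20 July 2006 is 20 July 2008.
The defendant's active military service from 4 February 2007 to 22 October 2007 tolled the period for 260 days, extending the deadline to 6 April 2009.
The period was tolled for 346 days by the defendant's absence from the jurisdiction (12 August 2008 to 24 July 2009), pushing the deadline to 18 March 2010.
The pending criminal prosecution from 25 October 2009 to 25 September 2010 tolled the period for 335 days, extending the deadline to 16 February 2011.
The other events in the timeline have no effect on the limitation period under the stated rules.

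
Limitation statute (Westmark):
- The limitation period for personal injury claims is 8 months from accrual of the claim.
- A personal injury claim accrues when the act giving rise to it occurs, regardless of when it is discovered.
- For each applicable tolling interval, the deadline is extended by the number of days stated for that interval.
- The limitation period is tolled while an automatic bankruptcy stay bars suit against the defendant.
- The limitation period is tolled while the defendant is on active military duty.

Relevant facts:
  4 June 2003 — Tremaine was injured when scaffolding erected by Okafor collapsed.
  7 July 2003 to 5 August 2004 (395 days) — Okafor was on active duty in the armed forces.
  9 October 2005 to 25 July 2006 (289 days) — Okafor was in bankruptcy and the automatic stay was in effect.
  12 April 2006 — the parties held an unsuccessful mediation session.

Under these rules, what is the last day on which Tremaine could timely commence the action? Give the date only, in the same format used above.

The claim accrued on 4 June 2003, the date of the act.
Adding the 8 months base period to 4 June 2003 gives a deadline of 4 February 2004, before any tolling.
The period was tolled for 395 days by the defendant's active military service (7 July 2003 to 5 August 2004), pushing the deadline to 5 March 2005.
By the time the automatic bankruptcy stay began on 9 October 2005, the limitation period had already expired on 5 March 2005; that interval cannot revive it.
Nothing else in the chronology tolls or restarts the period.

5 March 2005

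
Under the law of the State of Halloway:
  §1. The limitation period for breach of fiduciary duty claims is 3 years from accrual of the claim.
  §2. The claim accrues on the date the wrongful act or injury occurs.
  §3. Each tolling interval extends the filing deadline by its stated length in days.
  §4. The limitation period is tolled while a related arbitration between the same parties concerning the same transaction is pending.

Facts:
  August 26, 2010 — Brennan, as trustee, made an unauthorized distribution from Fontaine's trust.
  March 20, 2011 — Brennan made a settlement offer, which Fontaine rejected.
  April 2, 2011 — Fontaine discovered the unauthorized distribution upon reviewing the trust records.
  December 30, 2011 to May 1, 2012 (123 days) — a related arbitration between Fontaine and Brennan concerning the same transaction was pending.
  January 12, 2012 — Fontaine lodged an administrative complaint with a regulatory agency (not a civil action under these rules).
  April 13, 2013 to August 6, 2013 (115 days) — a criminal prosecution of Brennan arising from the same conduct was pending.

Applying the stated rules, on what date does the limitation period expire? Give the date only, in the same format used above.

Because the rule ties accrual to occurrence, the claim accrued on August 26, 2010, not on the April 2, 2011 discovery date.
3 years from August 26, 2010 is August 26, 2013.
The period was tolled for 123 days by the pending related arbitration (December 30, 2011 to May 1, 2012), pushing the deadline to December 27, 2013.
Although a criminal prosecution ran from April 13, 2013 to August 6, 2013, the stated rules do not make that a tolling event, so it is disregarded.
The other events in the timeline have no effect on the limitation period under the stated rules.

December 27, 2013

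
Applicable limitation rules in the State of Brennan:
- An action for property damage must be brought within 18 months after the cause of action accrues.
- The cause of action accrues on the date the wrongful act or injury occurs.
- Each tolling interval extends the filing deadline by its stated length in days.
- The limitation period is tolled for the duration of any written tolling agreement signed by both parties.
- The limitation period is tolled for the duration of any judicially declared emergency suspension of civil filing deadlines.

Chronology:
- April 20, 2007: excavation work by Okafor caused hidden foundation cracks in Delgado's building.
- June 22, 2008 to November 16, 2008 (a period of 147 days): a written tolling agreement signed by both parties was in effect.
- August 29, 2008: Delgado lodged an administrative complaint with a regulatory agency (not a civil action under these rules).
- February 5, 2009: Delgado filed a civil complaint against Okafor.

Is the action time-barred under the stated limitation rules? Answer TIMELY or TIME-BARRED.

TIMELY

The limitation period began to run on April 20, 2007.
The untolled deadline — 18 months after April 20, 2007 — is October 20, 2008.
The period was tolled for 147 days by the written tolling agreement (June 22, 2008 to November 16, 2008), pushing the deadline to March 16, 2009.
The other events in the timeline have no effect on the limitation period under the stated rules.
Filing on February 5, 2009 beat the March 16, 2009 deadline — the action is timely.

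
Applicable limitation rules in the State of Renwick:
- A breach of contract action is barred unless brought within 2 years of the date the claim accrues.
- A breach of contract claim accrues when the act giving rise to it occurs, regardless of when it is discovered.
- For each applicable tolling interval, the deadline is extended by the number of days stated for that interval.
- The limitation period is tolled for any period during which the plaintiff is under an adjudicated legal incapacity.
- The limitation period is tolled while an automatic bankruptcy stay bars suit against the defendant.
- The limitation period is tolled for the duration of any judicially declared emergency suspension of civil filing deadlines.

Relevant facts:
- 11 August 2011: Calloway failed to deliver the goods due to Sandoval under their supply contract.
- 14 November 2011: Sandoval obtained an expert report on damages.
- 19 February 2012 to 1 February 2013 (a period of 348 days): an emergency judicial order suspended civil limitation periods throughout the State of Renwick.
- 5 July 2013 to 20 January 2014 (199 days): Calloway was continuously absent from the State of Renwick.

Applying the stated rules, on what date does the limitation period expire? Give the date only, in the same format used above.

The limitation period began to run on 11 August 2011.
2 years from 11 August 2011 is 11 August 2013.
Because the emergency suspension of filing deadlines ran from 19 February 2012 to 1 February 2013, the deadline is extended by 348 days to 25 July 2014.
Although the defendant's absence ran from 5 July 2013 to 20 January 2014, the stated rules do not make that a tolling event, so it is disregarded.
The other events in the timeline have no effect on the limitation period under the stated rules.

25 July 2014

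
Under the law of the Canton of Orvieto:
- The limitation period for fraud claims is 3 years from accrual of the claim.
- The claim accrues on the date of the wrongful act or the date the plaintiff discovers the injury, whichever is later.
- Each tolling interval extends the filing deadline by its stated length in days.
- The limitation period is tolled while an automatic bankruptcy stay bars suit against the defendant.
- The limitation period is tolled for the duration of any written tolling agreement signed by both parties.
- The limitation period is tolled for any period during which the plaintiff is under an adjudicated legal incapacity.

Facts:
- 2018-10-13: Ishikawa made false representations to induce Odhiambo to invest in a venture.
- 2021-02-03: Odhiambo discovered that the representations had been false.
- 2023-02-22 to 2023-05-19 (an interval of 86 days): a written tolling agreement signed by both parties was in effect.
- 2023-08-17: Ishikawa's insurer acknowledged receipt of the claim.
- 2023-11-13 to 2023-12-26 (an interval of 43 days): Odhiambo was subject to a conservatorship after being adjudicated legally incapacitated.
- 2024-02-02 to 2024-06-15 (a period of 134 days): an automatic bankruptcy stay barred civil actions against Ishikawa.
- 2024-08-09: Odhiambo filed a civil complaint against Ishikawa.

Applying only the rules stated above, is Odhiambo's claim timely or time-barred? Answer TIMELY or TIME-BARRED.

TIMELY

Because discovery on 2021-02-03 post-dates the 2018-10-13 act, accrual under the later-of rule falls on 2021-02-03.
Adding the 3 years base period to 2021-02-03 gives a deadline of 2024-02-03, before any tolling.
The period was tolled for 86 days by the written tolling agreement (2023-02-22 to 2023-05-19), pushing the deadline to 2024-04-29.
The period was tolled for 43 days by the plaintiff's legal incapacity (2023-11-13 to 2023-12-26), pushing the deadline to 2024-06-11.
Because the automatic bankruptcy stay ran from 2024-02-02 to 2024-06-15, the deadline is extended by 134 days to 2024-10-23.
None of the other events listed affects the running of the period under the stated rules.
Odhiambo filed on 2024-08-09, before the 2024-10-23 deadline, so the action is timely.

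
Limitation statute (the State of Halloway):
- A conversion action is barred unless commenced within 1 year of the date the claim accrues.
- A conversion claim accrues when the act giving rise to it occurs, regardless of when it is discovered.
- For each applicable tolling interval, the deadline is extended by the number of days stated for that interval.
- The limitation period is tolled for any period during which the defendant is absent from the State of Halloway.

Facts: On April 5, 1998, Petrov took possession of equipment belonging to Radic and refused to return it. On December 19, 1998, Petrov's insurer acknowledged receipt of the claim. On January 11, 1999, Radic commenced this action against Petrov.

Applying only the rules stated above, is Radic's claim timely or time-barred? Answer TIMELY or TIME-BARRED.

The limitation period began to run on April 5, 1998.
1 year from April 5, 1998 is April 5, 1999.
Nothing else in the chronology tolls or restarts the period.
Radic filed on January 11, 1999, before the April 5, 1999 deadline, so the action is timely.

TIMELY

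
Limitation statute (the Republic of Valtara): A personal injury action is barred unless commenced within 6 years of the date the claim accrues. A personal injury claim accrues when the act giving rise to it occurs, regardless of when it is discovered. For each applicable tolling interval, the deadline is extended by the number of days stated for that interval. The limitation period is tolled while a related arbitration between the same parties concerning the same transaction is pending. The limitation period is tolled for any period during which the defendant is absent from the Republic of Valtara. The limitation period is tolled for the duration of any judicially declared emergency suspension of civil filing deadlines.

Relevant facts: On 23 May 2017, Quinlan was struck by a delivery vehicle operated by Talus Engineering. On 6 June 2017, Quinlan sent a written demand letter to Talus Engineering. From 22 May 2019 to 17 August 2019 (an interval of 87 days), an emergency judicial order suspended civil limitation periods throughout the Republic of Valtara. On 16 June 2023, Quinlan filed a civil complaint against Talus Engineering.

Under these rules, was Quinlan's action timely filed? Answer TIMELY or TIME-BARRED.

TIMELY

The claim accrued on 23 May 2017, the date of the act.
The untolled deadline — 6 years after 23 May 2017 — is 23 May 2023.
Because the emergency suspension of filing deadlines ran from 22 May 2019 to 17 August 2019, the deadline is extended by 87 days to 18 August 2023.
The other events in the timeline have no effect on the limitation period under the stated rules.
Quinlan filed on 16 June 2023, before the 18 August 2023 deadline, so the action is timely.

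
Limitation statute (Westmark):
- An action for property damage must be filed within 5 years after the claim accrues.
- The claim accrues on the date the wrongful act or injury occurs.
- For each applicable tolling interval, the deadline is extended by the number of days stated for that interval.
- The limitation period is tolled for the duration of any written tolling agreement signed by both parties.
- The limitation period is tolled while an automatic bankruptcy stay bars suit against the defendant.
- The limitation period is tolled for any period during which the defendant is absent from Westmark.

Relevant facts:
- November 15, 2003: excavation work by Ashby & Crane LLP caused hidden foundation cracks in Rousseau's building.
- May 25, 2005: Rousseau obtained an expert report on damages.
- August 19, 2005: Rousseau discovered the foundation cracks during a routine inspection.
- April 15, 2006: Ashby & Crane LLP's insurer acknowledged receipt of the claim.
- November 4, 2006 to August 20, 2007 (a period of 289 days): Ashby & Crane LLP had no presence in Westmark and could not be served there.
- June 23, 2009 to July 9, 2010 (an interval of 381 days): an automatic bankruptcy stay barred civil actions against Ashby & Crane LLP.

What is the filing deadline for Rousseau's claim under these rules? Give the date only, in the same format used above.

Accrual is governed by the date of the act, so the period began to run on November 15, 2003; the later discovery on August 19, 2005 is irrelevant under the stated rule.
Adding the 5 years base period to November 15, 2003 gives a deadline of November 15, 2008, before any tolling.
The defendant's absence from the jurisdiction from November 4, 2006 to August 20, 2007 tolled the period for 289 days, extending the deadline to August 31, 2009.
The period was tolled for 381 days by the automatic bankruptcy stay (June 23, 2009 to July 9, 2010), pushing the deadline to September 16, 2010.
None of the other events listed affects the running of the period under the stated rules.

September 16, 2010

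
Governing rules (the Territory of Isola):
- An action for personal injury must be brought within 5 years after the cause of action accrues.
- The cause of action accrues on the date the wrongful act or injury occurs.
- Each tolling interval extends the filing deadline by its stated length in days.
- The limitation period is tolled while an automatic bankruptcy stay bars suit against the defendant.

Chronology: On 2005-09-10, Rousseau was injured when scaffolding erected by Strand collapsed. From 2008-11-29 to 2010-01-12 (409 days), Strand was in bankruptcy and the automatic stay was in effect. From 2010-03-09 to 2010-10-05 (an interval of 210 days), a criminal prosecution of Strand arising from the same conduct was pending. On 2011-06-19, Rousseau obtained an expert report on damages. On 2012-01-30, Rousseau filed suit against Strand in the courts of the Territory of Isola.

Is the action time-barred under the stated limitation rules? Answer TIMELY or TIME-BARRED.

TIME-BARRED

The claim accrued on 2005-09-10, when the wrongful act occurred.
5 years from 2005-09-10 is 2010-09-10.
The period was tolled for 409 days by the automatic bankruptcy stay (2008-11-29 to 2010-01-12), pushing the deadline to 2011-10-24.
No stated provision tolls the period for a criminal prosecution, so the interval from 2010-03-09 to 2010-10-05 has no effect on the deadline.
Nothing else in the chronology tolls or restarts the period.
The 2012-01-30 filing falls after the 2011-10-24 deadline; the claim is time-barred.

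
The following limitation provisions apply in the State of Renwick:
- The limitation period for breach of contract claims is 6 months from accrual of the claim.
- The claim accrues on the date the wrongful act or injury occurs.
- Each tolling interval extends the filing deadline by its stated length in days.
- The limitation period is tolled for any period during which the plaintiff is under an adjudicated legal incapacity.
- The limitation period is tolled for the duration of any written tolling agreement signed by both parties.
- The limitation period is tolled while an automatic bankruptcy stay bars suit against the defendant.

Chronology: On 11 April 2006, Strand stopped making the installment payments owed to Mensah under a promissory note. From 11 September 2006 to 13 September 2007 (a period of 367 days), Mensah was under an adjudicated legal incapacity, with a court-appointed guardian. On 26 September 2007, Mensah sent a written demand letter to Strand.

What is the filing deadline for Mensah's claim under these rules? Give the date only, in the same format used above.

The claim accrued on 11 April 2006, when the wrongful act occurred.
Adding the 6 months base period to 11 April 2006 gives a deadline of 11 October 2006, before any tolling.
Because the plaintiff's legal incapacity ran from 11 September 2006 to 13 September 2007, the deadline is extended by 367 days to 13 October 2007.
Nothing else in the chronology tolls or restarts the period.

13 October 2007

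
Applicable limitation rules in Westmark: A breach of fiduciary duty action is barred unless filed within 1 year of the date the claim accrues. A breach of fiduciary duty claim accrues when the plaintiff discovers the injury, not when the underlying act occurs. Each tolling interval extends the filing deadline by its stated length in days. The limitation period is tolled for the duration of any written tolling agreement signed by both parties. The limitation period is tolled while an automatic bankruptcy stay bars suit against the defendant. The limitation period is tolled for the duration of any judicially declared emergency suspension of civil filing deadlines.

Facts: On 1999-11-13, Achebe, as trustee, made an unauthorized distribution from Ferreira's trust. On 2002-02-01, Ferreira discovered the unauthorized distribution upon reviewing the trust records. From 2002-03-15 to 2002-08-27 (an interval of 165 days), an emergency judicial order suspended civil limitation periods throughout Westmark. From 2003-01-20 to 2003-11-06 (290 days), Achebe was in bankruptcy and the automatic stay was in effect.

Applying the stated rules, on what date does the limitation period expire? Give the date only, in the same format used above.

Accrual is tied to discovery, so the period began on 2002-02-01 rather than on 1999-11-13 when the act occurred.
1 year from 2002-02-01 is 2003-02-01.
Because the emergency suspension of filing deadlines ran from 2002-03-15 to 2002-08-27, the deadline is extended by 165 days to 2003-07-16.
The period was tolled for 290 days by the automatic bankruptcy stay (2003-01-20 to 2003-11-06), pushing the deadline to 2004-05-01.

2004-05-01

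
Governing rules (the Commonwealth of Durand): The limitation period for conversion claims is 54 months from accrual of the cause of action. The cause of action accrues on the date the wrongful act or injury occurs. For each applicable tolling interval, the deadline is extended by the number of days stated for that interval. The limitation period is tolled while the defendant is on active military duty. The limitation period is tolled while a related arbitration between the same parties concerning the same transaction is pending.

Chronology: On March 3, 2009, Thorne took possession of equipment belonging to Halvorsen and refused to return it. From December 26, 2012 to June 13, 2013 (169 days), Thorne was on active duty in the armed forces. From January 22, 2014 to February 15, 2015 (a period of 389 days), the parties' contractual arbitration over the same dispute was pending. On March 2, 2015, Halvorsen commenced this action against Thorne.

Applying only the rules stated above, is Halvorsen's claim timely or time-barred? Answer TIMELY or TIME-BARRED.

The limitation period began to run on March 3, 2009.
54 months from March 3, 2009 is September 3, 2013.
The period was tolled for 169 days by the defendant's active military service (December 26, 2012 to June 13, 2013), pushing the deadline to February 19, 2014.
Because the pending related arbitration ran from January 22, 2014 to February 15, 2015, the deadline is extended by 389 days to March 15, 2015.
Halvorsen filed on March 2, 2015, before the March 15, 2015 deadline, so the action is timely.

TIMELY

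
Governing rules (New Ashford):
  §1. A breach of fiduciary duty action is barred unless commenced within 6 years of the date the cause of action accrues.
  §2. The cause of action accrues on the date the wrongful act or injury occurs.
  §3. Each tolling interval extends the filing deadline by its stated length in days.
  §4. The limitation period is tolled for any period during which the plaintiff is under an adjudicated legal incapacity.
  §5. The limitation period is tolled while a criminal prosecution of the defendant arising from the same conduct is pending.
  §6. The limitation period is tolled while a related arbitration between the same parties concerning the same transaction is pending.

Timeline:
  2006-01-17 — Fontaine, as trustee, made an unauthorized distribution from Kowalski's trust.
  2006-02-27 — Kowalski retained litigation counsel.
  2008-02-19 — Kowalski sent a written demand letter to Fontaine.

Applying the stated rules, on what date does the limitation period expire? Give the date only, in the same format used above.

The limitation period began to run on 2006-01-17.
The untolled deadline — 6 years after 2006-01-17 — is 2012-01-17.
Nothing else in the chronology tolls or restarts the period.

2012-01-17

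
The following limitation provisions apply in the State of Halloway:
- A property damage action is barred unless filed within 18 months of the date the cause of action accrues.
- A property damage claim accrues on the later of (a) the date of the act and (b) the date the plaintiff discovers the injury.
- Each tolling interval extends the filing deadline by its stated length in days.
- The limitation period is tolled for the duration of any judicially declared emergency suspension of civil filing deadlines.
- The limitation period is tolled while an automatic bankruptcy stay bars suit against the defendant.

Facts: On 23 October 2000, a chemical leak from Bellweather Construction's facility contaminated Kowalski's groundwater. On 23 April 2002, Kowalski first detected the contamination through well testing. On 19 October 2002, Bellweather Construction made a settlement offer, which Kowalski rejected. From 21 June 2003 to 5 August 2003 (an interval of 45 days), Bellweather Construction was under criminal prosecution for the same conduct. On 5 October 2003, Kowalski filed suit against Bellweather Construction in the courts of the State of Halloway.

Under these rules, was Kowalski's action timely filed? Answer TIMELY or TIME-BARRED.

TIMELY

Taking the later of the act (23 October 2000) and discovery (23 April 2002), the claim accrued on 23 April 2002.
The untolled deadline — 18 months after 23 April 2002 — is 23 October 2003.
Although a criminal prosecution ran from 21 June 2003 to 5 August 2003, the stated rules do not make that a tolling event, so it is disregarded.
None of the other events listed affects the running of the period under the stated rules.
Kowalski filed on 5 October 2003, before the 23 October 2003 deadline, so the action is timely.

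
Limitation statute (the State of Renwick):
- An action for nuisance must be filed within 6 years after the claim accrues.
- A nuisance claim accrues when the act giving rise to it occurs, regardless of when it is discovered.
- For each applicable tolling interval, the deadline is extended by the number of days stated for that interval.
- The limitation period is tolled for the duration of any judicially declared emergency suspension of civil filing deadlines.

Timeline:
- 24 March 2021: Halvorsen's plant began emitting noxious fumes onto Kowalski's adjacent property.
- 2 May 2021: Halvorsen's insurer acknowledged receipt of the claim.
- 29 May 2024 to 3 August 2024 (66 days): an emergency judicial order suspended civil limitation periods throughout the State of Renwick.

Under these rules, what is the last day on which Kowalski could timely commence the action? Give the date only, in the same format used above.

29 May 2027

The limitation period began to run on 24 March 2021.
The untolled deadline — 6 years after 24 March 2021 — is 24 March 2027.
The emergency suspension of filing deadlines from 29 May 2024 to 3 August 2024 tolled the period for 66 days, extending the deadline to 29 May 2027.
Nothing else in the chronology tolls or restarts the period.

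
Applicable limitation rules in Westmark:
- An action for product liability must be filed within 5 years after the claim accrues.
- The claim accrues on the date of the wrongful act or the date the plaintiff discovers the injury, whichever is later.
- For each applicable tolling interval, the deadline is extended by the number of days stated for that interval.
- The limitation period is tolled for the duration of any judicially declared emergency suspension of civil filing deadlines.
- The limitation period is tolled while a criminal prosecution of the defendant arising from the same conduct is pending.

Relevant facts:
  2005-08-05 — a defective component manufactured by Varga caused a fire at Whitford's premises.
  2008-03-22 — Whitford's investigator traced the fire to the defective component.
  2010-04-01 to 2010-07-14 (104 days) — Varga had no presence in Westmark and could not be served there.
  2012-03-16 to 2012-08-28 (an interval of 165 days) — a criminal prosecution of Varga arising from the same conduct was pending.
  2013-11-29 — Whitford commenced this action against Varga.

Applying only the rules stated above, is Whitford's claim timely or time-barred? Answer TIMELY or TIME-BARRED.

Taking the later of the act (2005-08-05) and discovery (2008-03-22), the claim accrued on 2008-03-22.
The untolled deadline — 5 years after 2008-03-22 — is 2013-03-22.
The period was tolled for 165 days by the pending criminal prosecution (2012-03-16 to 2012-08-28), pushing the deadline to 2013-09-03.
Although the defendant's absence ran from 2010-04-01 to 2010-07-14, the stated rules do not make that a tolling event, so it is disregarded.
The 2013-11-29 filing falls after the 2013-09-03 deadline; the claim is time-barred.

TIME-BARRED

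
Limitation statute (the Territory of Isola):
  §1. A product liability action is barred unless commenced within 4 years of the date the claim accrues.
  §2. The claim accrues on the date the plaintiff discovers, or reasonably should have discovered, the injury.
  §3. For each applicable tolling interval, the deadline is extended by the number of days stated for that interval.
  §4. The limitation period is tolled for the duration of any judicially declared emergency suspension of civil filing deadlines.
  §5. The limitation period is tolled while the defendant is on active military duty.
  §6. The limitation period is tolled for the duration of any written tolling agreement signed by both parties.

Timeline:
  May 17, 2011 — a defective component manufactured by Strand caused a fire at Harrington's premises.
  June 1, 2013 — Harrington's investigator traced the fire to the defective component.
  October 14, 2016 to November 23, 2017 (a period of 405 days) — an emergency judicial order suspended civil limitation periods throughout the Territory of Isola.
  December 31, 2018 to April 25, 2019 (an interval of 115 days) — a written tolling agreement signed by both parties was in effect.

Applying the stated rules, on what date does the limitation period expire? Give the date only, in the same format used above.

July 11, 2018

Accrual is tied to discovery, so the period began on June 1, 2013 rather than on May 17, 2011 when the act occurred.
The untolled deadline — 4 years after June 1, 2013 — is June 1, 2017.
The period was tolled for 405 days by the emergency suspension of filing deadlines (October 14, 2016 to November 23, 2017), pushing the deadline to July 11, 2018.
By the time the written tolling agreement began on December 31, 2018, the limitation period had already expired on July 11, 2018; that interval cannot revive it.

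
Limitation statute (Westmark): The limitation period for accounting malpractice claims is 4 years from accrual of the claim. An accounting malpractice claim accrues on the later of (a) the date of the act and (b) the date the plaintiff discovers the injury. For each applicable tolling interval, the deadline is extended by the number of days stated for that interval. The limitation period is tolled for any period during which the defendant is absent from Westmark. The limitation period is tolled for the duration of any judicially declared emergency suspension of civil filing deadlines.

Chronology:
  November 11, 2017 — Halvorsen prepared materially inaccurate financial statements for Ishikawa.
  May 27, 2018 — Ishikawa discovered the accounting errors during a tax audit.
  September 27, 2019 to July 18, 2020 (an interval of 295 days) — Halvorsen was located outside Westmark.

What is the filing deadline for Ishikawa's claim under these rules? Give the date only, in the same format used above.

The claim accrued on May 27, 2018 — the later of the November 11, 2017 act and the May 27, 2018 discovery.
Adding the 4 years base period to May 27, 2018 gives a deadline of May 27, 2022, before any tolling.
The defendant's absence from the jurisdiction from September 27, 2019 to July 18, 2020 tolled the period for 295 days, extending the deadline to March 18, 2023.

March 18, 2023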